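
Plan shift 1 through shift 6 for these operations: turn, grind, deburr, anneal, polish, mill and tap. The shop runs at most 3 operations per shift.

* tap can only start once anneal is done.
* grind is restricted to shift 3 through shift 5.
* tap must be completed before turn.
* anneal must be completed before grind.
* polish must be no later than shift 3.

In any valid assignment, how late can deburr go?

deburr at shift 6 is achievable: anneal in shift 1; deburr in shift 6; turn in shift 3; mill in shift 1; polish in shift 1; grind in shift 3; tap in shift 2.

shift 6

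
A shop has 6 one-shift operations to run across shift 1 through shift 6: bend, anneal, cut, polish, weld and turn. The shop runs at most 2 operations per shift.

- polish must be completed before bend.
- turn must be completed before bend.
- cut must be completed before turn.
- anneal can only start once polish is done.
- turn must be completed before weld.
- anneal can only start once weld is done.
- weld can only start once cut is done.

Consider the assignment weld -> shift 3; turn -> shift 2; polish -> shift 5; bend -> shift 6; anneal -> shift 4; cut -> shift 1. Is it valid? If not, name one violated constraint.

anneal can only start once polish is done — violated.
anneal can only start once weld is done — holds.
polish must be completed before bend — holds.
turn must be completed before weld — holds.
cut must be completed before turn — holds.
weld can only start once cut is done — holds.
turn must be completed before bend — holds.
The shop runs at most 2 operations per shift — holds.

Invalid. anneal can only start once polish is done.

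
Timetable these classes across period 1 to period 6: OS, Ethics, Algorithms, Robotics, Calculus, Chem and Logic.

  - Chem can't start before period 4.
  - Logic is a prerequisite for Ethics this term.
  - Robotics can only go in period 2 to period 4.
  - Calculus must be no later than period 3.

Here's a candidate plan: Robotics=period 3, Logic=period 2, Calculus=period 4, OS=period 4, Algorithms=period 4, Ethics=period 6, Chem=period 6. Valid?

Invalid. Calculus must be no later than period 3.

Chem can't start before period 4 — holds.
Logic is a prerequisite for Ethics this term — holds.
Robotics can only go in period 2 to period 4 — holds.
Calculus must be no later than period 3 — violated.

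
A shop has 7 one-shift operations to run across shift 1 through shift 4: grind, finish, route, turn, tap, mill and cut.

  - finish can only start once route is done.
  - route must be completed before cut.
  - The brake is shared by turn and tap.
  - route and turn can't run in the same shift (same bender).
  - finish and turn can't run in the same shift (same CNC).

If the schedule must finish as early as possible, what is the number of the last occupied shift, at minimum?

The precedence chain requires at least 2 distinct shifts.
Could 2 shifts be enough, i.e. nothing placed later than shift 2? No: finish must come after route (at shift 1 or later) → {shift 2}; route must come before finish (at shift 2 or earlier) → {shift 1}; turn can't share with finish (shift 2) → {shift 1}; turn can't share with route (shift 1) → nothing is left.
So 2 shifts is not enough.
3 works (last occupied shift: shift 3): for example tap in shift 1; cut in shift 2; grind in shift 1; turn in shift 3; route in shift 1; mill in shift 1; finish in shift 2.

shift 3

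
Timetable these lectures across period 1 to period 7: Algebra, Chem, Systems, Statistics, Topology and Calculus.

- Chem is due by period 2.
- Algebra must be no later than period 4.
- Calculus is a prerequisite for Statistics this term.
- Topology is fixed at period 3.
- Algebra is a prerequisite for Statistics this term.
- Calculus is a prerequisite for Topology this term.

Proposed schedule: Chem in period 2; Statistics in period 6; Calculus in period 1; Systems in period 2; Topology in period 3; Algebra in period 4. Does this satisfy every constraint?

Yes

Algebra must be no later than period 4 — holds.
Chem is due by period 2 — holds.
Calculus is a prerequisite for Topology this term — holds.
Topology is fixed at period 3 — holds.
Calculus is a prerequisite for Statistics this term — holds.
Algebra is a prerequisite for Statistics this term — holds.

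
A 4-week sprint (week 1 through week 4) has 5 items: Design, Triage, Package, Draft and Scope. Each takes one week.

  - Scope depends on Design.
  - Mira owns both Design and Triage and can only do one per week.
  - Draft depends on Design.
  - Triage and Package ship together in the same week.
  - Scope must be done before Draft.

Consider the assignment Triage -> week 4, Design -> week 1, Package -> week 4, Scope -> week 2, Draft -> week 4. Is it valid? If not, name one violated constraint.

Yes, all constraints hold

Triage and Package ship together in the same week — holds.
Scope depends on Design — holds.
Scope must be done before Draft — holds.
Mira owns both Design and Triage and can only do one per week — holds.
Draft depends on Design — holds.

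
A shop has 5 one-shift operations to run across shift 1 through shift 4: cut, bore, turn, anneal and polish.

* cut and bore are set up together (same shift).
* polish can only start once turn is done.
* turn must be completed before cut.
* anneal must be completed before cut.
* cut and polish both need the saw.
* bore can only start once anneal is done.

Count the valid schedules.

17

Splitting on cut: it can be shift 2 (2), shift 3 (6), shift 4 (9). Listing each branch's schedules as (bore, turn, anneal, polish) by shift number:
cut=shift 2: (2,1,1,3) (2,1,1,4) — 2.
cut=shift 3: (3,1,1,2) (3,1,1,4) (3,1,2,2) (3,1,2,4) (3,2,1,4) (3,2,2,4) — 6.
cut=shift 4: (4,1,1,2) (4,1,1,3) (4,1,2,2) (4,1,2,3) (4,1,3,2) (4,1,3,3) (4,2,1,3) (4,2,2,3) (4,2,3,3) — 9.
Summing: 2 + 6 + 9 = 17.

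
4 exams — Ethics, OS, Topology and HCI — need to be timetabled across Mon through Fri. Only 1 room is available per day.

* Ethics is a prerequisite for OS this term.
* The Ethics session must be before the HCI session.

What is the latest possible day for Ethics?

Wed

Downstream work caps Ethics at Thu.
Ethics at Wed is achievable: Ethics=Wed, HCI=Fri, Topology=Mon, OS=Thu.
Nothing later works — the capacity limit rule out every day after Wed.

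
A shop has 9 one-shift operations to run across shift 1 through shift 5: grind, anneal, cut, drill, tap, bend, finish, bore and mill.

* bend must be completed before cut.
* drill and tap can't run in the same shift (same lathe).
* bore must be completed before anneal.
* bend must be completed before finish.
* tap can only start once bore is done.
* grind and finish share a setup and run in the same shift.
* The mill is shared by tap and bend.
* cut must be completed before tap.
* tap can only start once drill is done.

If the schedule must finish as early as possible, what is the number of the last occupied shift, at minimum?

The precedence chain requires at least 3 distinct shifts.
3 works (last occupied shift: shift 3): for example drill in shift 1, mill in shift 1, grind in shift 2, bend in shift 1, bore in shift 1, tap in shift 3, finish in shift 2, anneal in shift 2, cut in shift 2.

shift 3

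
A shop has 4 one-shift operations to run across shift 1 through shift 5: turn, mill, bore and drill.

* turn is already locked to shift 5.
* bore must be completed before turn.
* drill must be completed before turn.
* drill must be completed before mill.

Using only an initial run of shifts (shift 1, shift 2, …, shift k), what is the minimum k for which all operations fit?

5 shifts

The precedence chain requires at least 2 distinct shifts.
turn can't be placed before shift 5, so the schedule must run through at least shift 5.
5 works (last occupied shift: shift 5): for example mill -> shift 2, turn -> shift 5, drill -> shift 1, bore -> shift 1.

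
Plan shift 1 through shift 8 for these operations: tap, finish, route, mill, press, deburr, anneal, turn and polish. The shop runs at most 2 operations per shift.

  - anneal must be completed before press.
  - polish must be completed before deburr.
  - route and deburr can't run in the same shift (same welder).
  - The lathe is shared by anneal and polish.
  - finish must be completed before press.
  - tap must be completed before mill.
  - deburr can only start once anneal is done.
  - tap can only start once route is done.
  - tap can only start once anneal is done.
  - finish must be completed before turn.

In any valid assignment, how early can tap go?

Precedence pushes tap to at least shift 2; downstream work caps tap at shift 7.
tap at shift 2 is achievable: mill=shift 4; deburr=shift 4; press=shift 3; anneal=shift 1; route=shift 1; tap=shift 2; turn=shift 5; finish=shift 2; polish=shift 3.

shift 2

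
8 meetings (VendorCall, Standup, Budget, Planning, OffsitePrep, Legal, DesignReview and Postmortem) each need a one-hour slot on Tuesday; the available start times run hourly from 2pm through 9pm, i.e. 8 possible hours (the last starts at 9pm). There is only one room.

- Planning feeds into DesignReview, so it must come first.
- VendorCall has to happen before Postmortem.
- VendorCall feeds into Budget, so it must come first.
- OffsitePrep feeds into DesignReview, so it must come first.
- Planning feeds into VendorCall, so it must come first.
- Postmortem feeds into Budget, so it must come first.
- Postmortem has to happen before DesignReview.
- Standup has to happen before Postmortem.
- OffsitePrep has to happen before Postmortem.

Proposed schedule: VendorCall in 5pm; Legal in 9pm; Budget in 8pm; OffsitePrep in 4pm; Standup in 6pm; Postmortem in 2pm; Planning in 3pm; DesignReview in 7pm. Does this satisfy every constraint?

Planning feeds into VendorCall, so it must come first — holds.
VendorCall feeds into Budget, so it must come first — holds.
Planning feeds into DesignReview, so it must come first — holds.
There is only one room — holds.
Postmortem has to happen before DesignReview — holds.
OffsitePrep has to happen before Postmortem — violated.
OffsitePrep feeds into DesignReview, so it must come first — holds.
Postmortem feeds into Budget, so it must come first — holds.
Standup has to happen before Postmortem — violated.
VendorCall has to happen before Postmortem — violated.

Invalid. Standup has to happen before Postmortem.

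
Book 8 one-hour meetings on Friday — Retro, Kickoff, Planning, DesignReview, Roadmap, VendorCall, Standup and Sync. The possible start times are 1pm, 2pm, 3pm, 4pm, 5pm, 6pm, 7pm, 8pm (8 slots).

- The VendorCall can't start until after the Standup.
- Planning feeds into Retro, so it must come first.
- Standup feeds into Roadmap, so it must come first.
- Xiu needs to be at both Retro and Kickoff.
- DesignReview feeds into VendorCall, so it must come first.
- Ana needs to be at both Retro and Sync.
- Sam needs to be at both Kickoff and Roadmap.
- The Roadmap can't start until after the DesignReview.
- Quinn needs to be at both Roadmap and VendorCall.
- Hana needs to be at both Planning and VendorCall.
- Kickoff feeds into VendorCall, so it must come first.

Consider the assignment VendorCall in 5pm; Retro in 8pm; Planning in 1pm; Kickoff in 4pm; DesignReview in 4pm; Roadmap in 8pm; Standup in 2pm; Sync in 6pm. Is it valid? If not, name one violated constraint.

Yes

Hana needs to be at both Planning and VendorCall — holds.
Ana needs to be at both Retro and Sync — holds.
Planning feeds into Retro, so it must come first — holds.
Quinn needs to be at both Roadmap and VendorCall — holds.
The VendorCall can't start until after the Standup — holds.
Kickoff feeds into VendorCall, so it must come first — holds.
The Roadmap can't start until after the DesignReview — holds.
DesignReview feeds into VendorCall, so it must come first — holds.
Sam needs to be at both Kickoff and Roadmap — holds.
Xiu needs to be at both Retro and Kickoff — holds.
Standup feeds into Roadmap, so it must come first — holds.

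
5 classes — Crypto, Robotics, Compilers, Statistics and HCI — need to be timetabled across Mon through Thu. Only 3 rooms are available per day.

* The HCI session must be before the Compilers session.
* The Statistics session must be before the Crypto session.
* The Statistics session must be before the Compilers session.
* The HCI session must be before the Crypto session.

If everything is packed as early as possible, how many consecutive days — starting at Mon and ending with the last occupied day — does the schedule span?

2

The precedence chain requires at least 2 distinct days.
With at most 3 per day and 5 classes, at least 2 days are needed.
2 works (last occupied day: Tue): for example Robotics in Mon, Crypto in Tue, Statistics in Mon, HCI in Mon, Compilers in Tue.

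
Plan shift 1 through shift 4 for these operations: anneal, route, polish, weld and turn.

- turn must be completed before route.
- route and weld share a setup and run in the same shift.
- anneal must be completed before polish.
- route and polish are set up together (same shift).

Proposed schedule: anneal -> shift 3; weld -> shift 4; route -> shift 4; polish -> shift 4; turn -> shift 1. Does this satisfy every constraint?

route and polish are set up together (same shift) — holds.
turn must be completed before route — holds.
anneal must be completed before polish — holds.
route and weld share a setup and run in the same shift — holds.

Yes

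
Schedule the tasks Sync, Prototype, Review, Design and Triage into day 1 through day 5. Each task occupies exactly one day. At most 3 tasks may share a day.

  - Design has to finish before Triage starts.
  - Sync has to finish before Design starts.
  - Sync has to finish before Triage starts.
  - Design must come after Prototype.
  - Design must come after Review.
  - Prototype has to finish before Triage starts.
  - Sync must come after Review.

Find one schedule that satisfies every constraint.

Sync -> day 2, Review -> day 1, Triage -> day 4, Prototype -> day 1, Design -> day 3

Checking: Sync(day 2) before Triage(day 4); Review(day 1) before Design(day 3); Design(day 3) before Triage(day 4); Prototype(day 1) before Design(day 3); Prototype(day 1) before Triage(day 4); Review(day 1) before Sync(day 2); Sync(day 2) before Design(day 3); max 2 per day (cap 3).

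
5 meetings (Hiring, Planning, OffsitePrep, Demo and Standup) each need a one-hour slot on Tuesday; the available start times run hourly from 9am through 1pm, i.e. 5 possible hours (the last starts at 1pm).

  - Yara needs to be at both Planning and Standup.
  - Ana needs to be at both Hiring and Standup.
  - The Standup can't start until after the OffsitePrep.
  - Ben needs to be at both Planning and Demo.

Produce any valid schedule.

OffsitePrep=9am, Demo=10am, Hiring=9am, Planning=9am, Standup=10am

Checking: OffsitePrep(9am) before Standup(10am); Planning(9am) != Demo(10am); Hiring(9am) != Standup(10am); Planning(9am) != Standup(10am).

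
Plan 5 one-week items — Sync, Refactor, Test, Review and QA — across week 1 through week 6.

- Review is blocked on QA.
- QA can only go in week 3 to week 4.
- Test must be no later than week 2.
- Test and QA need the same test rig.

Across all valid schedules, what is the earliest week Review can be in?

week 4

Precedence pushes Review to at least week 4.
Review at week 4 is achievable: Refactor -> week 1; QA -> week 3; Test -> week 1; Review -> week 4; Sync -> week 1.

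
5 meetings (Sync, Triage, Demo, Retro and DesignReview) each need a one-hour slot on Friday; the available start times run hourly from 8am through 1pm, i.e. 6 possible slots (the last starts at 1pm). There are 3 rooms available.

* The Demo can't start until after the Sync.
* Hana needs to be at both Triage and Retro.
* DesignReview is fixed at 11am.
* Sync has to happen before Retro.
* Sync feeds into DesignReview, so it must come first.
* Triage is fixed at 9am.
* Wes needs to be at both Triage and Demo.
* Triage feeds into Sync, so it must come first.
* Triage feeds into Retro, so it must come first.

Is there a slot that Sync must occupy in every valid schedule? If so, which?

Triage is fixed at 9am and must come before Sync, so Sync is at least 10am.
DesignReview is fixed at 11am and must come after Sync, so Sync is at most 10am.
So Sync must be 10am.

10am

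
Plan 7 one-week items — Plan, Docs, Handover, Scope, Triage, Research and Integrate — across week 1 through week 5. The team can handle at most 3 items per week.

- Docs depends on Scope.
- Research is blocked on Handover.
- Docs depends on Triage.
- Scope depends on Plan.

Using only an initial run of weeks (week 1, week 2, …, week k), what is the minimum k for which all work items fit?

The precedence chain requires at least 3 distinct weeks.
With at most 3 per week and 7 work items, at least 3 weeks are needed.
3 works (last occupied week: week 3): for example Triage=week 1; Handover=week 1; Plan=week 1; Scope=week 2; Docs=week 3; Integrate=week 2; Research=week 2.

3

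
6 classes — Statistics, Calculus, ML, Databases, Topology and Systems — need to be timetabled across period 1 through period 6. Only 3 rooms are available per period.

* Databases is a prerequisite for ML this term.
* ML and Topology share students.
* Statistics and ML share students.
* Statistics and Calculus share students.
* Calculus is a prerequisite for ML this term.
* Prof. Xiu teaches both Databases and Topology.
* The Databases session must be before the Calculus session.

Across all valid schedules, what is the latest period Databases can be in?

Downstream work caps Databases at period 4.
Databases at period 4 is achievable: Systems -> period 1; Statistics -> period 1; ML -> period 6; Databases -> period 4; Topology -> period 1; Calculus -> period 5.

period 4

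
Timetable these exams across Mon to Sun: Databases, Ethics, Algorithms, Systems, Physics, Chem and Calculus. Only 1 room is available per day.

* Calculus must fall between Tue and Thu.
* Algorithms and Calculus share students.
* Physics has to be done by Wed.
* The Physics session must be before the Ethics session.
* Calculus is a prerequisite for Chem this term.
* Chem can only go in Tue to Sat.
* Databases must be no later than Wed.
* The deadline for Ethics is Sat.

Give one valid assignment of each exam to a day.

Databases in Wed, Ethics in Fri, Systems in Sun, Calculus in Tue, Chem in Thu, Algorithms in Sat, Physics in Mon

Checking: Calculus(Tue) before Chem(Thu); Physics(Mon) before Ethics(Fri); Algorithms(Sat) != Calculus(Tue); Chem=Thu in [Tue,Sat]; Ethics=Fri in [Mon,Sat]; Physics=Mon in [Mon,Wed]; Databases=Wed in [Mon,Wed]; Calculus=Tue in [Tue,Thu]; max 1 per day (cap 1).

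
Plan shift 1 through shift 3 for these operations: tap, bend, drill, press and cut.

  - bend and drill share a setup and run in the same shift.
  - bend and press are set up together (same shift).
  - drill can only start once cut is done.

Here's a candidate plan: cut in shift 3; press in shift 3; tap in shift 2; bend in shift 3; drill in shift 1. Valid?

No. drill can only start once cut is done is not satisfied.

drill can only start once cut is done — violated.
bend and press are set up together (same shift) — holds.
bend and drill share a setup and run in the same shift — violated.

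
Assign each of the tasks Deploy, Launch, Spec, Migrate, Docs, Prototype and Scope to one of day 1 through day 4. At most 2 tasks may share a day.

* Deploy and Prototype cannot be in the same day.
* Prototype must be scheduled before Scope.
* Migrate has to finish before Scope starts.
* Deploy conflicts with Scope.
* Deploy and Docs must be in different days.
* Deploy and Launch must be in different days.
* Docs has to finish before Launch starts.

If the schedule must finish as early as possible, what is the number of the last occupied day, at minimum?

The precedence chain requires at least 2 distinct days.
With at most 2 per day and 7 tasks, at least 4 days are needed.
4 works (last occupied day: day 4): for example Launch=day 3; Scope=day 2; Deploy=day 4; Docs=day 2; Migrate=day 1; Prototype=day 1; Spec=day 3.

4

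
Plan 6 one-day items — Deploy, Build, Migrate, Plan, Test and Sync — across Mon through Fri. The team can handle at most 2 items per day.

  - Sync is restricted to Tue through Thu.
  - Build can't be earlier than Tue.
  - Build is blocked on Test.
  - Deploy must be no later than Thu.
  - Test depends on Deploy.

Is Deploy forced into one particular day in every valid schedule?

No

Deploy can be Mon (e.g. Test in Tue; Plan in Wed; Migrate in Mon; Build in Wed; Deploy in Mon; Sync in Tue) or Tue (e.g. Sync -> Tue, Test -> Wed, Plan -> Mon, Migrate -> Mon, Build -> Thu, Deploy -> Tue).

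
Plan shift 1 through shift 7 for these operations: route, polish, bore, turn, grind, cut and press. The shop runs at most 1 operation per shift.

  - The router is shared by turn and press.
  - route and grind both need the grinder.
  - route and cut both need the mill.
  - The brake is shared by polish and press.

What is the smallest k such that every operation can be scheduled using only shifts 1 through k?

With at most 1 per shift and 7 operations, at least 7 shifts are needed.
7 works (last occupied shift: shift 7): for example route -> shift 1; grind -> shift 5; polish -> shift 2; cut -> shift 6; press -> shift 7; bore -> shift 3; turn -> shift 4.

7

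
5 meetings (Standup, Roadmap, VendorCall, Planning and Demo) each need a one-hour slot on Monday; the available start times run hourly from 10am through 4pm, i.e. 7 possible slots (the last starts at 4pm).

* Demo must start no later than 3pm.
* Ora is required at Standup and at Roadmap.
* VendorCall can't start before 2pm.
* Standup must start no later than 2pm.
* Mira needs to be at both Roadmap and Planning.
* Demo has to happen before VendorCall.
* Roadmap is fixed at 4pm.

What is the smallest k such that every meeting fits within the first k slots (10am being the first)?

The precedence chain requires at least 2 distinct slots.
Roadmap can't be placed before 4pm — that is slot 7 counting from 10am — so the schedule must run through at least 7 slots.
7 works (last occupied slot: 4pm): for example Standup=10am; Planning=10am; VendorCall=2pm; Demo=10am; Roadmap=4pm.

7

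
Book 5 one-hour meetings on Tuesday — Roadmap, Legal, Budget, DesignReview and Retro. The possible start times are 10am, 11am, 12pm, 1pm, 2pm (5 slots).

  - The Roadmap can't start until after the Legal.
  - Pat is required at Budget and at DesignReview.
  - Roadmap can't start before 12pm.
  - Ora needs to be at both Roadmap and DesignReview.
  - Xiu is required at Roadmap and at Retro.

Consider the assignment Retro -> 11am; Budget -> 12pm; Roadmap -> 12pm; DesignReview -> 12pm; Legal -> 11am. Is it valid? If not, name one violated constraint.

Ora needs to be at both Roadmap and DesignReview — violated.
Pat is required at Budget and at DesignReview — violated.
The Roadmap can't start until after the Legal — holds.
Roadmap can't start before 12pm — holds.
Xiu is required at Roadmap and at Retro — holds.

No — it violates: Pat is required at Budget and at DesignReview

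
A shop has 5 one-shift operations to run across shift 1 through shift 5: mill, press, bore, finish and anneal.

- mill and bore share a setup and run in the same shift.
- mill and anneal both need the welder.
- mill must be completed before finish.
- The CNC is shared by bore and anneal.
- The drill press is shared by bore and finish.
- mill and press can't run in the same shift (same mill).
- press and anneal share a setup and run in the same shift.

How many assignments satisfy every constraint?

40

Splitting on mill: it can be shift 1 (16), shift 2 (12), shift 3 (8), shift 4 (4). Listing each branch's schedules as (press, bore, finish, anneal) by shift number:
mill=shift 1: (2,1,2,2) (2,1,3,2) (2,1,4,2) (2,1,5,2) (3,1,2,3) (3,1,3,3) (3,1,4,3) (3,1,5,3) (4,1,2,4) (4,1,3,4) (4,1,4,4) (4,1,5,4) (5,1,2,5) (5,1,3,5) (5,1,4,5) (5,1,5,5) — 16.
mill=shift 2: (1,2,3,1) (1,2,4,1) (1,2,5,1) (3,2,3,3) (3,2,4,3) (3,2,5,3) (4,2,3,4) (4,2,4,4) (4,2,5,4) (5,2,3,5) (5,2,4,5) (5,2,5,5) — 12.
mill=shift 3: (1,3,4,1) (1,3,5,1) (2,3,4,2) (2,3,5,2) (4,3,4,4) (4,3,5,4) (5,3,4,5) (5,3,5,5) — 8.
mill=shift 4: (1,4,5,1) (2,4,5,2) (3,4,5,3) (5,4,5,5) — 4.
Summing: 16 + 12 + 8 + 4 = 40.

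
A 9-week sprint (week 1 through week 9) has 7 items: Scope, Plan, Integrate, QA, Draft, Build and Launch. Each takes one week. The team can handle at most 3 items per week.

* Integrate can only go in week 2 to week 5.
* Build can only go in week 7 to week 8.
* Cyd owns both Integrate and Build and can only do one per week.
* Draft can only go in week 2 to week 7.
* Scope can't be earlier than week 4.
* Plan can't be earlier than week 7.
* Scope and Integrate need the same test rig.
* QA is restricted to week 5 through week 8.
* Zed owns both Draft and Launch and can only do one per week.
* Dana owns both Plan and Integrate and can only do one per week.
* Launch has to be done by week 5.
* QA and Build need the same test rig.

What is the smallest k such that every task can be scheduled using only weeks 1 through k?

With at most 3 per week and 7 tasks, at least 3 weeks are needed.
Plan can't be placed before week 7, so the schedule must run through at least week 7.
7 works (last occupied week: week 7): for example Draft=week 2, Build=week 7, Plan=week 7, Launch=week 1, Integrate=week 2, Scope=week 4, QA=week 5.

7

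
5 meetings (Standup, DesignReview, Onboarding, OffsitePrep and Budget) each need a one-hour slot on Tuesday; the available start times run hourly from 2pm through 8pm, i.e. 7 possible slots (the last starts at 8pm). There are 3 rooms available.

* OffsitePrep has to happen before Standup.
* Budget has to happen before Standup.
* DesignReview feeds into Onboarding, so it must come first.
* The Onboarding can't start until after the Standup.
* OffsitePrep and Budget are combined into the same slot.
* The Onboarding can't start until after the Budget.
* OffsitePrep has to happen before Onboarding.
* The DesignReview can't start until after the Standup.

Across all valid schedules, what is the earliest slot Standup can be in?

Precedence pushes Standup to at least 3pm; downstream work caps Standup at 6pm.
Standup at 3pm is achievable: Budget -> 2pm; Onboarding -> 5pm; DesignReview -> 4pm; Standup -> 3pm; OffsitePrep -> 2pm.

3pm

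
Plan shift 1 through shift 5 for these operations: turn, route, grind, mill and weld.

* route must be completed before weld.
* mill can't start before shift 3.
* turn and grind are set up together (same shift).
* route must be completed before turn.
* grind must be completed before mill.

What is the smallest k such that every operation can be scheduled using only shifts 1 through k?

3

The precedence chain requires at least 3 distinct shifts.
3 works (last occupied shift: shift 3): for example weld in shift 2; grind in shift 2; turn in shift 2; mill in shift 3; route in shift 1.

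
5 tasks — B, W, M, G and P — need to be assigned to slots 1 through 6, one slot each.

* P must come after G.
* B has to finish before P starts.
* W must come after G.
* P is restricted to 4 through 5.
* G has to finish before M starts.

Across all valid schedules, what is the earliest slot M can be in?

Precedence pushes M to at least 2.
M at 2 is achievable: M in 2, G in 1, W in 2, B in 1, P in 4.

2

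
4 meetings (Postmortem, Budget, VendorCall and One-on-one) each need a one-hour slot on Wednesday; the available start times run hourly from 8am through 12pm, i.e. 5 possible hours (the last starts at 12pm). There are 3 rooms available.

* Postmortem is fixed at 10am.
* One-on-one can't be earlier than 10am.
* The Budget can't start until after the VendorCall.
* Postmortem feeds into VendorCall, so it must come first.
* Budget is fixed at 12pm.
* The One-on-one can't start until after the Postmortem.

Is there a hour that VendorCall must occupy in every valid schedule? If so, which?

11am

Postmortem is fixed at 10am and must come before VendorCall, so VendorCall is at least 11am.
Budget is fixed at 12pm and must come after VendorCall, so VendorCall is at most 11am.
So VendorCall must be 11am.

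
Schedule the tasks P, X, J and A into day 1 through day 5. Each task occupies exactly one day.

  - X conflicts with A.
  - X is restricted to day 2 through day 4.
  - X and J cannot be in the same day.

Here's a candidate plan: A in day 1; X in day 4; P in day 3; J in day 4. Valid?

No. X and J cannot be in the same day is not satisfied.

X and J cannot be in the same day — violated.
X conflicts with A — holds.
X is restricted to day 2 through day 4 — holds.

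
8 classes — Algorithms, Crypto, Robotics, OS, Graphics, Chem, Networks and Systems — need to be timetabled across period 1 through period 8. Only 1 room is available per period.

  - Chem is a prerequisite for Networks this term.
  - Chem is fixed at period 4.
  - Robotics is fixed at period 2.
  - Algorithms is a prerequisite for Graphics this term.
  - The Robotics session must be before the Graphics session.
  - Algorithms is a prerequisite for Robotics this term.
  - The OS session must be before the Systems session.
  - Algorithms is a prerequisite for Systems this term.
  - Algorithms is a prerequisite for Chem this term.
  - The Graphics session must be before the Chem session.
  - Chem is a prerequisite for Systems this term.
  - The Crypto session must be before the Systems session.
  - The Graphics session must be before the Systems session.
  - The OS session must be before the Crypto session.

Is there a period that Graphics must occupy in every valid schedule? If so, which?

period 3

Robotics is fixed at period 2 and must come before Graphics, so Graphics is at least period 3.
Chem is fixed at period 4 and must come after Graphics, so Graphics is at most period 3.
So Graphics must be period 3.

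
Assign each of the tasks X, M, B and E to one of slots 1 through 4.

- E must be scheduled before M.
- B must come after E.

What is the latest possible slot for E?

3

Downstream work caps E at 3.
E at 3 is achievable: E in 3, M in 4, X in 1, B in 4.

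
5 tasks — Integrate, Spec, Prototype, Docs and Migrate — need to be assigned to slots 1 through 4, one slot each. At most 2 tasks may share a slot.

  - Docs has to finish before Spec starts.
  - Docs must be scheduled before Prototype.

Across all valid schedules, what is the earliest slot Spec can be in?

Precedence pushes Spec to at least 2.
Spec at 2 is achievable: Docs -> 1, Prototype -> 2, Migrate -> 3, Spec -> 2, Integrate -> 1.

2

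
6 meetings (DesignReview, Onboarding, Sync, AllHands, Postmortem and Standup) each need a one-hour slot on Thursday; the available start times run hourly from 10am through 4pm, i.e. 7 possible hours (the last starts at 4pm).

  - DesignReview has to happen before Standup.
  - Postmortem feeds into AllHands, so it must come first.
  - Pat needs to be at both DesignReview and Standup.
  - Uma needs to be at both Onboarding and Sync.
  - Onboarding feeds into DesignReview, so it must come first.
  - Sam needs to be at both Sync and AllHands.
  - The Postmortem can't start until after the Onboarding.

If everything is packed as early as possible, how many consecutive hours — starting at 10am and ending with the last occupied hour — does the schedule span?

The precedence chain requires at least 3 distinct hours.
3 works (last occupied hour: 12pm): for example Standup in 12pm, DesignReview in 11am, AllHands in 12pm, Onboarding in 10am, Postmortem in 11am, Sync in 11am.

3 hours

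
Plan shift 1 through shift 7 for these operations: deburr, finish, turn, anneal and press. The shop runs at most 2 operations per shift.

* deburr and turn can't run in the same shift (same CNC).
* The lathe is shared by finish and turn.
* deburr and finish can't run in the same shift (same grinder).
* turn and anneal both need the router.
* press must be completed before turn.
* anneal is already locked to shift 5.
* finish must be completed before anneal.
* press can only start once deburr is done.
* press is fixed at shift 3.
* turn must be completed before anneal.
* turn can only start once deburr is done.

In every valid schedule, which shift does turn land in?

press is fixed at shift 3 and must come before turn, so turn is at least shift 4.
anneal is fixed at shift 5 and must come after turn, so turn is at most shift 4.
So turn must be shift 4.

shift 4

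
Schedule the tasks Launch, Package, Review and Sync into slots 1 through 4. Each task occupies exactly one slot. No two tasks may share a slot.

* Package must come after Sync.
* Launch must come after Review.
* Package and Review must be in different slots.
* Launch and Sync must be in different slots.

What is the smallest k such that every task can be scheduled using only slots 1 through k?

The precedence chain requires at least 2 distinct slots.
With at most 1 per slot and 4 tasks, at least 4 slots are needed.
4 works (last occupied slot: 4): for example Launch -> 2; Package -> 4; Review -> 1; Sync -> 3.

4 slots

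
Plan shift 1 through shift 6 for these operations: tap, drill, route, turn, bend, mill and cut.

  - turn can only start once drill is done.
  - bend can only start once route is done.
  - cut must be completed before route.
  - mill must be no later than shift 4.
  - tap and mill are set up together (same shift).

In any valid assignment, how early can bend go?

shift 3

Precedence pushes bend to at least shift 3.
bend at shift 3 is achievable: drill -> shift 1; cut -> shift 1; turn -> shift 2; bend -> shift 3; tap -> shift 1; route -> shift 2; mill -> shift 1.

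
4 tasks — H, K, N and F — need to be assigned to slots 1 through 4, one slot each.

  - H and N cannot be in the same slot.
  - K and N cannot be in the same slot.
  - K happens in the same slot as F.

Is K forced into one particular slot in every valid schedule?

No

K can be 1 (e.g. N in 2; K in 1; F in 1; H in 1) or 2 (e.g. F -> 2; K -> 2; H -> 1; N -> 3).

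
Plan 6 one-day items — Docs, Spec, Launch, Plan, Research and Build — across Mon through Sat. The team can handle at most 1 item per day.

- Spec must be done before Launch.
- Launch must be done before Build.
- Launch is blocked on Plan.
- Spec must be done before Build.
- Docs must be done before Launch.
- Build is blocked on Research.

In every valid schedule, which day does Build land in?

Precedence pushes Build to at least Wed.
So Build is pinned to Sat.

Sat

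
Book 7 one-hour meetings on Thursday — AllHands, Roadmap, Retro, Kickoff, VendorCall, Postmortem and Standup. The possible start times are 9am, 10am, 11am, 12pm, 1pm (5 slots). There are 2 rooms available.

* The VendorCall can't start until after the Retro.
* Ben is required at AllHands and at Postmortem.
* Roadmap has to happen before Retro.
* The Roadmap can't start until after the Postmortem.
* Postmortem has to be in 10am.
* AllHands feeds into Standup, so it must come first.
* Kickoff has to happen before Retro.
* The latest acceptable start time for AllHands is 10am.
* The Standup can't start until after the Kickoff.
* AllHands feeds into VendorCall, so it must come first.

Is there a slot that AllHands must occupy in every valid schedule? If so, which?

AllHands's window is 9am–10am.
Postmortem is fixed at 10am, and AllHands can't share a slot with Postmortem.
So AllHands must be 9am.

9am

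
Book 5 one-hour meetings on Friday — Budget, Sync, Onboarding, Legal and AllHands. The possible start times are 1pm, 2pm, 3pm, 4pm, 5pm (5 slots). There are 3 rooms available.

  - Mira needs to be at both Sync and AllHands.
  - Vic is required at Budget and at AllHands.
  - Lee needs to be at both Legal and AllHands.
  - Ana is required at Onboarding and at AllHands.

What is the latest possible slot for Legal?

Legal at 5pm is achievable: Onboarding=1pm; Budget=1pm; AllHands=2pm; Sync=1pm; Legal=5pm.

5pm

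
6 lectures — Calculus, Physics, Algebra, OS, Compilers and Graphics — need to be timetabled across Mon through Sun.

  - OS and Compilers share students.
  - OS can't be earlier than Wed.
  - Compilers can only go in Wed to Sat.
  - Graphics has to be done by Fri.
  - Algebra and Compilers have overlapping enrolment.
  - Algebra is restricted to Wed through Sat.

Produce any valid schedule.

Compilers in Thu; Physics in Mon; Graphics in Mon; OS in Wed; Algebra in Wed; Calculus in Mon

Checking: Algebra(Wed) != Compilers(Thu); OS(Wed) != Compilers(Thu); Algebra=Wed in [Wed,Sat]; Compilers=Thu in [Wed,Sat]; OS=Wed in [Wed,Sun]; Graphics=Mon in [Mon,Fri].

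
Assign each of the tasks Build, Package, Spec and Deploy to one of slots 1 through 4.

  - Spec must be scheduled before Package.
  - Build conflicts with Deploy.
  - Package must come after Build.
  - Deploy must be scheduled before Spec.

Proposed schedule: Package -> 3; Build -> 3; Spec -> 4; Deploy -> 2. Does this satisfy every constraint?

Invalid. Spec must be scheduled before Package.

Build conflicts with Deploy — holds.
Package must come after Build — violated.
Spec must be scheduled before Package — violated.
Deploy must be scheduled before Spec — holds.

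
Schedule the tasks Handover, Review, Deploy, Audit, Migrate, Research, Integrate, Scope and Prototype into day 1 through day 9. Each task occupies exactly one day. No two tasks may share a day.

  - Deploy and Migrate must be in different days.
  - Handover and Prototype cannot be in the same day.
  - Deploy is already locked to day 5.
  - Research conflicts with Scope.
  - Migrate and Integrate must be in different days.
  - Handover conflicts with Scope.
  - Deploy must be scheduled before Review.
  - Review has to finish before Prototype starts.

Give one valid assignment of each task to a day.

Integrate in day 8; Scope in day 9; Migrate in day 3; Audit in day 2; Deploy in day 5; Research in day 4; Handover in day 1; Prototype in day 7; Review in day 6

Checking: Review(day 6) before Prototype(day 7); Deploy(day 5) before Review(day 6); Deploy(day 5) != Migrate(day 3); Handover(day 1) != Scope(day 9); Research(day 4) != Scope(day 9); Handover(day 1) != Prototype(day 7); Migrate(day 3) != Integrate(day 8); Deploy=day 5 in [day 5,day 5]; max 1 per day (cap 1).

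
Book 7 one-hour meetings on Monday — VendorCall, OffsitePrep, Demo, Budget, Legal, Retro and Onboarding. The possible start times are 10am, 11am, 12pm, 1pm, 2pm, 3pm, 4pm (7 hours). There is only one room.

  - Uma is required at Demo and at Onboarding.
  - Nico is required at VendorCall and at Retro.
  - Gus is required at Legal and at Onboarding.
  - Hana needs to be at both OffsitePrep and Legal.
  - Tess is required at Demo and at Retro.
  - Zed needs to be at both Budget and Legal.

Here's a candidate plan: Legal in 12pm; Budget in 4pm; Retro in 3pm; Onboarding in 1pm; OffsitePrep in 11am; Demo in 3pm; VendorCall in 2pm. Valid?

No. Tess is required at Demo and at Retro is not satisfied.

Hana needs to be at both OffsitePrep and Legal — holds.
There is only one room — violated.
Uma is required at Demo and at Onboarding — holds.
Gus is required at Legal and at Onboarding — holds.
Nico is required at VendorCall and at Retro — holds.
Tess is required at Demo and at Retro — violated.
Zed needs to be at both Budget and Legal — holds.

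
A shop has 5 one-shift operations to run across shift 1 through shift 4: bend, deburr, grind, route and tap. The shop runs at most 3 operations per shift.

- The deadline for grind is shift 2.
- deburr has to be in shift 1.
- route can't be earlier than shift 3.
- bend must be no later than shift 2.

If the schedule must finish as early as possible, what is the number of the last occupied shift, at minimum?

3

With at most 3 per shift and 5 operations, at least 2 shifts are needed.
route can't be placed before shift 3, so the schedule must run through at least shift 3.
3 works (last occupied shift: shift 3): for example grind in shift 1; bend in shift 1; tap in shift 2; route in shift 3; deburr in shift 1.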